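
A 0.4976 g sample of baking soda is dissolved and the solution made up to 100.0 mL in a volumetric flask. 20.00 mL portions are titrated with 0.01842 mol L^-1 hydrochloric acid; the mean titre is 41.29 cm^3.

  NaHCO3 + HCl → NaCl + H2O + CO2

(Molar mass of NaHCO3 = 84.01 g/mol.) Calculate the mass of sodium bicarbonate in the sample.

0.3195 g

n(HCl) per titration = 0.04129 × 0.01842 = 7.606 × 10^-4 mol
n(NaHCO3) in each aliquot = 7.606 × 10^-4 mol (1:1 ratio)
n(NaHCO3) in the whole flask = 7.606 × 10^-4 × 100.0/20.00 = 3.803 × 10^-3 mol
mass of NaHCO3 = 3.803 × 10^-3 × 84.01 = 0.3195 g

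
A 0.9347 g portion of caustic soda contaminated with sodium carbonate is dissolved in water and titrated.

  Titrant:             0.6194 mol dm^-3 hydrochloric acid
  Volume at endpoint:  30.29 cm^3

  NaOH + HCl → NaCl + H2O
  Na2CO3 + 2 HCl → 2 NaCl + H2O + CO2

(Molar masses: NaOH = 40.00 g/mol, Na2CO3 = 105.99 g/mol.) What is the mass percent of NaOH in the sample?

19.62 %

n(HCl) = 0.03029 × 0.6194 = 0.01876 mol
Let x = n(NaOH), y = n(Na2CO3).
Titrant: 1x + 2y = 0.01876;  mass: 40.00x + 105.99y = 0.9347
Solving, x = 4.584 × 10^-3 mol, y = 7.089 × 10^-3 mol
mass of NaOH = 4.584 × 10^-3 × 40.00 = 0.1834 g
% NaOH = 0.1834 / 0.9347 × 100 = 19.62 %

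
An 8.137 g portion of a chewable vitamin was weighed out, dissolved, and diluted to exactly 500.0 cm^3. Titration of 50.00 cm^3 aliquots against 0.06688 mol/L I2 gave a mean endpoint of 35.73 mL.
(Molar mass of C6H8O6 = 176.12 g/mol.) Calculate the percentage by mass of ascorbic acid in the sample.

51.72 %

C6H8O6 + I2 → C6H6O6 + 2 HI
n(I2) per titration = 0.03573 × 0.06688 = 2.390 × 10^-3 mol
n(C6H8O6) in each aliquot = 2.390 × 10^-3 mol (1:1 ratio)
n(C6H8O6) in the whole flask = 2.390 × 10^-3 × 500.0/50.00 = 0.02390 mol
mass of C6H8O6 = 0.02390 × 176.12 = 4.209 g
% C6H8O6 = 4.209 / 8.137 × 100 = 51.72 %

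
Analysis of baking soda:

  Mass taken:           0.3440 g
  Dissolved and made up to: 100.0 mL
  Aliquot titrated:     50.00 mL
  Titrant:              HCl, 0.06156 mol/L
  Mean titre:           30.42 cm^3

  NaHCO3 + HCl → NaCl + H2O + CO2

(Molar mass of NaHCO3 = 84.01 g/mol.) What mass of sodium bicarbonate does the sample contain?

n(HCl) per titration = 0.03042 × 0.06156 = 1.873 × 10^-3 mol
n(NaHCO3) in each aliquot = 1.873 × 10^-3 mol (1:1 ratio)
n(NaHCO3) in the whole flask = 1.873 × 10^-3 × 100.0/50.00 = 3.745 × 10^-3 mol
mass of NaHCO3 = 3.745 × 10^-3 × 84.01 = 0.3146 g

0.3146 g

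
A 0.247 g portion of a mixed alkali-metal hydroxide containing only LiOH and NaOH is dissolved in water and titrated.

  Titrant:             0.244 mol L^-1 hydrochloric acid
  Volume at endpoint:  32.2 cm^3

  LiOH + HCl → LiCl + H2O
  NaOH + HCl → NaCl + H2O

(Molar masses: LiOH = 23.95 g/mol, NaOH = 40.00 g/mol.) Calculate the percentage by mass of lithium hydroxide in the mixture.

40.6 %

n(HCl) = 0.0322 × 0.244 = 7.86 × 10^-3 mol
Let x = n(LiOH), y = n(NaOH).
Titrant: 1x + 1y = 7.86 × 10^-3;  mass: 23.95x + 40.00y = 0.247
Solving, x = 4.19 × 10^-3 mol, y = 3.67 × 10^-3 mol
mass of LiOH = 4.19 × 10^-3 × 23.95 = 0.100 g
% LiOH = 0.100 / 0.247 × 100 = 40.6 %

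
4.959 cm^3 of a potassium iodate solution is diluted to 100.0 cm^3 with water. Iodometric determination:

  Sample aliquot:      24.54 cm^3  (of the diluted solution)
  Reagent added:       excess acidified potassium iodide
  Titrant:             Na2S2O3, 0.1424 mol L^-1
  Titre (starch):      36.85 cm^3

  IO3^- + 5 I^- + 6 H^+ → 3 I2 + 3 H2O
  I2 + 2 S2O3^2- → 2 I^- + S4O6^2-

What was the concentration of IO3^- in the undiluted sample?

0.7187 mol/L

n(S2O3^2-) = 0.03685 × 0.1424 = 5.247 × 10^-3 mol
n(I2) = n(S2O3^2-)/2 = 2.624 × 10^-3 mol
From the 1:3 ratio, n(IO3^-) in the aliquot = 1/3 × 2.624 × 10^-3 = 8.746 × 10^-4 mol
[IO3^-]_dilute = 8.746 × 10^-4 / 0.02454 = 0.03564 mol/L
[IO3^-]_original = 0.03564 × 100.0/4.959 = 0.7187 mol/L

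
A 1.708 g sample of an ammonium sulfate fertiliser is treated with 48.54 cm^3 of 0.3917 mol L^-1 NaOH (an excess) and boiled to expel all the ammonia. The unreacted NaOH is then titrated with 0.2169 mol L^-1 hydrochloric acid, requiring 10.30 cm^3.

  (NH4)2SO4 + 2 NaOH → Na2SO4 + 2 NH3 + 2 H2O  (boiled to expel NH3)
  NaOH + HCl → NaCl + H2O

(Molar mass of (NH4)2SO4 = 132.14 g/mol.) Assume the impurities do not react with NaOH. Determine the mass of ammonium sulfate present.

1.109 g

n(NaOH) added = 0.04854 × 0.3917 = 0.01901 mol
n(HCl) used in back-titration = 0.01030 × 0.2169 = 2.234 × 10^-3 mol
n(NaOH) left over = 2.234 × 10^-3 mol (1:1 ratio)
n(NaOH) consumed by analyte = 0.01901 − 2.234 × 10^-3 = 0.01678 mol
From the 1:2 ratio, n((NH4)2SO4) = 1/2 × 0.01678 = 8.390 × 10^-3 mol
mass of (NH4)2SO4 = 8.390 × 10^-3 × 132.14 = 1.109 g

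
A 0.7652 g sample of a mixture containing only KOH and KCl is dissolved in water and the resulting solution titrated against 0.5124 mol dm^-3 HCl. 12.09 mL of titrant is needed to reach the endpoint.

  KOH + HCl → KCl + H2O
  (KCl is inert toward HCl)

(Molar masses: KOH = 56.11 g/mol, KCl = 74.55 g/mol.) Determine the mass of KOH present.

n(HCl) = 0.01209 × 0.5124 = 6.195 × 10^-3 mol
Let x = n(KOH), y = n(KCl).
Titrant: 1x = 6.195 × 10^-3;  mass: 56.11x + 74.55y = 0.7652
Solving, x = 6.195 × 10^-3 mol, y = 5.602 × 10^-3 mol
mass of KOH = 6.195 × 10^-3 × 56.11 = 0.3476 g

0.3476 g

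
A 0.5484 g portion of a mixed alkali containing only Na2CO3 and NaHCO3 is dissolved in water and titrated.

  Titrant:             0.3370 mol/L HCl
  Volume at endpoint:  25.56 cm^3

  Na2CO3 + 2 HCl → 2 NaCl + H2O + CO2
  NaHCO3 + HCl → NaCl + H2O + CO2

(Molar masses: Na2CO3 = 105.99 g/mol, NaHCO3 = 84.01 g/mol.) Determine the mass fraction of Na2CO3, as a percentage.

n(HCl) = 0.02556 × 0.3370 = 8.614 × 10^-3 mol
Let x = n(Na2CO3), y = n(NaHCO3).
Titrant: 2x + 1y = 8.614 × 10^-3;  mass: 105.99x + 84.01y = 0.5484
Solving, x = 2.825 × 10^-3 mol, y = 2.964 × 10^-3 mol
mass of Na2CO3 = 2.825 × 10^-3 × 105.99 = 0.2994 g
% Na2CO3 = 0.2994 / 0.5484 × 100 = 54.60 %

54.60 %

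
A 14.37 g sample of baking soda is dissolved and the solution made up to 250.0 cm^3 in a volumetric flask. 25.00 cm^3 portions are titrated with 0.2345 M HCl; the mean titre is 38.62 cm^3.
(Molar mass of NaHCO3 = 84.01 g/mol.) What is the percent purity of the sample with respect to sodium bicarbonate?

52.95 %

NaHCO3 + HCl → NaCl + H2O + CO2
n(HCl) per titration = 0.03862 × 0.2345 = 9.056 × 10^-3 mol
n(NaHCO3) in each aliquot = 9.056 × 10^-3 mol (1:1 ratio)
n(NaHCO3) in the whole flask = 9.056 × 10^-3 × 250.0/25.00 = 0.09056 mol
mass of NaHCO3 = 0.09056 × 84.01 = 7.608 g
% NaHCO3 = 7.608 / 14.37 × 100 = 52.95 %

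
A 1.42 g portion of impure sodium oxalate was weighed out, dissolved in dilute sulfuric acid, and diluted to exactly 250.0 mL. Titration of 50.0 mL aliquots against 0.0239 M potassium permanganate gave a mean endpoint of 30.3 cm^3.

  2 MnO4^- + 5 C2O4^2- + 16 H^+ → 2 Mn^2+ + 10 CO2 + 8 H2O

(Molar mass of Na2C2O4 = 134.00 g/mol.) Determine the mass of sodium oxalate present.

n(KMnO4) per titration = 0.0303 × 0.0239 = 7.24 × 10^-4 mol
From the 5:2 ratio, n(Na2C2O4) in each aliquot = 5/2 × 7.24 × 10^-4 = 1.81 × 10^-3 mol
n(Na2C2O4) in the whole flask = 1.81 × 10^-3 × 250.0/50.0 = 9.05 × 10^-3 mol
mass of Na2C2O4 = 9.05 × 10^-3 × 134.00 = 1.21 g

1.21 g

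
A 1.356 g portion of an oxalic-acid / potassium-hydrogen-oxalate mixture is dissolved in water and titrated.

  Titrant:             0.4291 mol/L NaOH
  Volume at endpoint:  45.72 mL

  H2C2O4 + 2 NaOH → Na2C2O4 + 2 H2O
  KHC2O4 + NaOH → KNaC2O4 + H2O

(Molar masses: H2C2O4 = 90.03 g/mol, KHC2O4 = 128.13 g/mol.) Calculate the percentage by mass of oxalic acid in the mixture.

46.24 %

n(NaOH) = 0.04572 × 0.4291 = 0.01962 mol
Let x = n(H2C2O4), y = n(KHC2O4).
Titrant: 2x + 1y = 0.01962;  mass: 90.03x + 128.13y = 1.356
Solving, x = 6.965 × 10^-3 mol, y = 5.689 × 10^-3 mol
mass of H2C2O4 = 6.965 × 10^-3 × 90.03 = 0.6270 g
% H2C2O4 = 0.6270 / 1.356 × 100 = 46.24 %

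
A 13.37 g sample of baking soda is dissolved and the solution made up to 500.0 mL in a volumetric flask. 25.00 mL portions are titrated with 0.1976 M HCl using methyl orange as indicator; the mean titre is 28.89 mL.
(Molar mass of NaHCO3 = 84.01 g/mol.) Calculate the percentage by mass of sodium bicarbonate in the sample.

NaHCO3 + HCl → NaCl + H2O + CO2
n(HCl) per titration = 0.02889 × 0.1976 = 5.709 × 10^-3 mol
n(NaHCO3) in each aliquot = 5.709 × 10^-3 mol (1:1 ratio)
n(NaHCO3) in the whole flask = 5.709 × 10^-3 × 500.0/25.00 = 0.1142 mol
mass of NaHCO3 = 0.1142 × 84.01 = 9.592 g
% NaHCO3 = 9.592 / 13.37 × 100 = 71.74 %

71.74 %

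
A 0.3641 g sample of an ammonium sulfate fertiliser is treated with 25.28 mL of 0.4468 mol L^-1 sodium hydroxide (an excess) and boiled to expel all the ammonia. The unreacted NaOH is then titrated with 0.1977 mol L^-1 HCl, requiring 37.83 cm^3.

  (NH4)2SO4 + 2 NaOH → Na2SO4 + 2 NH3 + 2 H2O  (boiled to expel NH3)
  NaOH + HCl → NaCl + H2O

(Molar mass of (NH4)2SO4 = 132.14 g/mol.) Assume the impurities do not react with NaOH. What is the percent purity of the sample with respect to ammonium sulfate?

69.25 %

n(NaOH) added = 0.02528 × 0.4468 = 0.01130 mol
n(HCl) used in back-titration = 0.03783 × 0.1977 = 7.479 × 10^-3 mol
n(NaOH) left over = 7.479 × 10^-3 mol (1:1 ratio)
n(NaOH) consumed by analyte = 0.01130 − 7.479 × 10^-3 = 3.816 × 10^-3 mol
From the 1:2 ratio, n((NH4)2SO4) = 1/2 × 3.816 × 10^-3 = 1.908 × 10^-3 mol
mass of (NH4)2SO4 = 1.908 × 10^-3 × 132.14 = 0.2521 g
% (NH4)2SO4 = 0.2521 / 0.3641 × 100 = 69.25 %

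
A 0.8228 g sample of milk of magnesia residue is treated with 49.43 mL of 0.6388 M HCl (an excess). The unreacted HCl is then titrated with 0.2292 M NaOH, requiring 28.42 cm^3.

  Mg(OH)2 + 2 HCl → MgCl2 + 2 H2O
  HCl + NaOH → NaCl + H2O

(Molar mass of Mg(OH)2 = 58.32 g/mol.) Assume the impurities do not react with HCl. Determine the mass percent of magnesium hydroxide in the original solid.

88.82 %

n(HCl) added = 0.04943 × 0.6388 = 0.03158 mol
n(NaOH) used in back-titration = 0.02842 × 0.2292 = 6.514 × 10^-3 mol
n(HCl) left over = 6.514 × 10^-3 mol (1:1 ratio)
n(HCl) consumed by analyte = 0.03158 − 6.514 × 10^-3 = 0.02506 mol
From the 1:2 ratio, n(Mg(OH)2) = 1/2 × 0.02506 = 0.01253 mol
mass of Mg(OH)2 = 0.01253 × 58.32 = 0.7308 g
% Mg(OH)2 = 0.7308 / 0.8228 × 100 = 88.82 %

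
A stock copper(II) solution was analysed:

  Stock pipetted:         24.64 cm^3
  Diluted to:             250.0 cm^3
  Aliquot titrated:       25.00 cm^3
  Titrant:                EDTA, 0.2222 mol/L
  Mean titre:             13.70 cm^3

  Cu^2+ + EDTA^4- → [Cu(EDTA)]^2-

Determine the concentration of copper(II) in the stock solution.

1.235 mol/L

n(EDTA) = 0.01370 × 0.2222 = 3.044 × 10^-3 mol
n(Cu2+) in the aliquot = 3.044 × 10^-3 mol (1:1 ratio)
[Cu2+]_dilute = 3.044 × 10^-3 / 0.02500 = 0.1218 mol/L
Dilution factor = 250.0 / 24.64 = 10.15
[Cu2+]_stock = 0.1218 × 10.15 = 1.235 mol/L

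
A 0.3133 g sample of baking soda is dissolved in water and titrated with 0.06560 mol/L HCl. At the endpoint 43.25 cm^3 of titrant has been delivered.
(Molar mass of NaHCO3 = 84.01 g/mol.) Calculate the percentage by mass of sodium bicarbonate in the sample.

NaHCO3 + HCl → NaCl + H2O + CO2
n(HCl) = 0.04325 L × 0.06560 mol/L = 2.837 × 10^-3 mol
n(NaHCO3) = 2.837 × 10^-3 mol (1:1 ratio)
mass of NaHCO3 = 2.837 × 10^-3 × 84.01 g/mol = 0.2384 g
% NaHCO3 = 0.2384 / 0.3133 × 100 = 76.08 %

76.08 %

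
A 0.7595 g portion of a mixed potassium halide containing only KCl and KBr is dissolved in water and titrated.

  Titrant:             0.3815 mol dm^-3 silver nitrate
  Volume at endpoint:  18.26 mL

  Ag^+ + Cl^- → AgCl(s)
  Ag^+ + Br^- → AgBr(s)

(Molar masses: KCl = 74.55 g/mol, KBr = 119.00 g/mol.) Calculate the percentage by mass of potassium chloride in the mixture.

15.34 %

n(AgNO3) = 0.01826 × 0.3815 = 6.966 × 10^-3 mol
Let x = n(KCl), y = n(KBr).
Titrant: 1x + 1y = 6.966 × 10^-3;  mass: 74.55x + 119.00y = 0.7595
Solving, x = 1.563 × 10^-3 mol, y = 5.403 × 10^-3 mol
mass of KCl = 1.563 × 10^-3 × 74.55 = 0.1165 g
% KCl = 0.1165 / 0.7595 × 100 = 15.34 %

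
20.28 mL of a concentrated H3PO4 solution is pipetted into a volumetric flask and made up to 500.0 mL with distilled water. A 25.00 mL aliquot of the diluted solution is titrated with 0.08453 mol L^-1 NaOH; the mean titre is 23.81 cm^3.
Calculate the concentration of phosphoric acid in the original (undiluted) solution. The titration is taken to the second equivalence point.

H3PO4 + 2 NaOH → Na2HPO4 + 2 H2O
n(NaOH) = 0.02381 × 0.08453 = 2.013 × 10^-3 mol
From the 1:2 ratio, n(H3PO4) in the aliquot = 1/2 × 2.013 × 10^-3 = 1.006 × 10^-3 mol
[H3PO4]_dilute = 1.006 × 10^-3 / 0.02500 = 0.04025 mol/L
Dilution factor = 500.0 / 20.28 = 24.65
[H3PO4]_stock = 0.04025 × 24.65 = 0.9924 mol/L

0.9924 mol/L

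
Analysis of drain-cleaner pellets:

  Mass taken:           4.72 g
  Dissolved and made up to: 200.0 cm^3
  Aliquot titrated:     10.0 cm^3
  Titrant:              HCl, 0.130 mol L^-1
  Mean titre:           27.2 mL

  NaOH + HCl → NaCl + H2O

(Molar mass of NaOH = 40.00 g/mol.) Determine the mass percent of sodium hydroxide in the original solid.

n(HCl) per titration = 0.0272 × 0.130 = 3.54 × 10^-3 mol
n(NaOH) in each aliquot = 3.54 × 10^-3 mol (1:1 ratio)
n(NaOH) in the whole flask = 3.54 × 10^-3 × 200.0/10.0 = 0.0707 mol
mass of NaOH = 0.0707 × 40.00 = 2.83 g
% NaOH = 2.83 / 4.72 × 100 = 59.9 %

59.9 %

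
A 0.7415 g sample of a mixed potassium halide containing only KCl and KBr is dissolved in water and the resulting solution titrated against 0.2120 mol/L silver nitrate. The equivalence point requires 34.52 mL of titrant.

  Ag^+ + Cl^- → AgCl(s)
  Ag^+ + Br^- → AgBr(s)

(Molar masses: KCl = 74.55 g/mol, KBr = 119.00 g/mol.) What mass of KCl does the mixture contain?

n(AgNO3) = 0.03452 × 0.2120 = 7.318 × 10^-3 mol
Let x = n(KCl), y = n(KBr).
Titrant: 1x + 1y = 7.318 × 10^-3;  mass: 74.55x + 119.00y = 0.7415
Solving, x = 2.910 × 10^-3 mol, y = 4.408 × 10^-3 mol
mass of KCl = 2.910 × 10^-3 × 74.55 = 0.2170 g

0.2170 g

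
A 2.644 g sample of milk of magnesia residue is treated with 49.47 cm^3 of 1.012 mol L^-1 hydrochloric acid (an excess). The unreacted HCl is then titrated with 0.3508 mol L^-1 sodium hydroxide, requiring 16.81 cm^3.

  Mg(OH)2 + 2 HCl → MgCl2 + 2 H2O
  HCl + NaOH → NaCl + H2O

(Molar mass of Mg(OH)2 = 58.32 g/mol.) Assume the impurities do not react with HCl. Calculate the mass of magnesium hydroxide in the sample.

n(HCl) added = 0.04947 × 1.012 = 0.05006 mol
n(NaOH) used in back-titration = 0.01681 × 0.3508 = 5.897 × 10^-3 mol
n(HCl) left over = 5.897 × 10^-3 mol (1:1 ratio)
n(HCl) consumed by analyte = 0.05006 − 5.897 × 10^-3 = 0.04417 mol
From the 1:2 ratio, n(Mg(OH)2) = 1/2 × 0.04417 = 0.02208 mol
mass of Mg(OH)2 = 0.02208 × 58.32 = 1.288 g

1.288 g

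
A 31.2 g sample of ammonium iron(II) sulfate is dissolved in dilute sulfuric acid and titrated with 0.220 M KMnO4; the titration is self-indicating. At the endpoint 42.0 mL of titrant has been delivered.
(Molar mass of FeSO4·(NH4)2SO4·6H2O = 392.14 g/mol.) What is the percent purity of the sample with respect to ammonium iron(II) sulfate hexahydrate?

MnO4^- + 5 Fe^2+ + 8 H^+ → Mn^2+ + 5 Fe^3+ + 4 H2O
n(KMnO4) = 0.0420 L × 0.220 mol/L = 9.24 × 10^-3 mol
From the 5:1 ratio, n(FeSO4·(NH4)2SO4·6H2O) = 5/1 × 9.24 × 10^-3 = 0.0462 mol
mass of FeSO4·(NH4)2SO4·6H2O = 0.0462 × 392.14 g/mol = 18.1 g
% FeSO4·(NH4)2SO4·6H2O = 18.1 / 31.2 × 100 = 58.1 %

58.1 %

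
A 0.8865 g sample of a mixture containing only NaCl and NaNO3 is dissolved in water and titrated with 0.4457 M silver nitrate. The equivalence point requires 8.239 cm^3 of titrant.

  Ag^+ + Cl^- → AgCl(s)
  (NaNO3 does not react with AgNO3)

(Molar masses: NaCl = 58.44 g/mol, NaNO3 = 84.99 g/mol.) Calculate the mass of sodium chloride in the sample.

n(AgNO3) = 0.008239 × 0.4457 = 3.672 × 10^-3 mol
Let x = n(NaCl), y = n(NaNO3).
Titrant: 1x = 3.672 × 10^-3;  mass: 58.44x + 84.99y = 0.8865
Solving, x = 3.672 × 10^-3 mol, y = 7.906 × 10^-3 mol
mass of NaCl = 3.672 × 10^-3 × 58.44 = 0.2146 g

0.2146 g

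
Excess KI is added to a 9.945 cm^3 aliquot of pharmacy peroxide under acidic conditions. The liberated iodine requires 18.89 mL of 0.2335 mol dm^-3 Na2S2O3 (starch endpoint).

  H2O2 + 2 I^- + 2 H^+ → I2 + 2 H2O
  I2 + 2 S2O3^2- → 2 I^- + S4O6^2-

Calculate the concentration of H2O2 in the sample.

n(S2O3^2-) = 0.01889 × 0.2335 = 4.411 × 10^-3 mol
n(I2) = n(S2O3^2-)/2 = 2.205 × 10^-3 mol
n(H2O2) in the aliquot = 2.205 × 10^-3 mol (1:1 ratio)
[H2O2] = 2.205 × 10^-3 / 0.009945 = 0.2218 mol/L

0.2218 mol/L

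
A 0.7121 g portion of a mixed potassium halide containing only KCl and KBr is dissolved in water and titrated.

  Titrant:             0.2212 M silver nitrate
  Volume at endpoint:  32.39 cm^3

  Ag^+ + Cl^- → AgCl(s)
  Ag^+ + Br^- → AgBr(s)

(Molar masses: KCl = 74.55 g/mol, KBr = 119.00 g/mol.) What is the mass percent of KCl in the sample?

33.09 %

n(AgNO3) = 0.03239 × 0.2212 = 7.165 × 10^-3 mol
Let x = n(KCl), y = n(KBr).
Titrant: 1x + 1y = 7.165 × 10^-3;  mass: 74.55x + 119.00y = 0.7121
Solving, x = 3.161 × 10^-3 mol, y = 4.004 × 10^-3 mol
mass of KCl = 3.161 × 10^-3 × 74.55 = 0.2356 g
% KCl = 0.2356 / 0.7121 × 100 = 33.09 %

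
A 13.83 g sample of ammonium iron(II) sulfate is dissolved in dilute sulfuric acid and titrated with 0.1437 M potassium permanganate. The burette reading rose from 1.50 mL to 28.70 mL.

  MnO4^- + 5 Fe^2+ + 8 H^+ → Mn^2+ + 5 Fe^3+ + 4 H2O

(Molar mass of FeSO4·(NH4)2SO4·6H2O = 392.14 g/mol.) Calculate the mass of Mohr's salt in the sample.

7.664 g

n(KMnO4) = 0.02720 L × 0.1437 mol/L = 3.909 × 10^-3 mol
From the 5:1 ratio, n(FeSO4·(NH4)2SO4·6H2O) = 5/1 × 3.909 × 10^-3 = 0.01954 mol
mass of FeSO4·(NH4)2SO4·6H2O = 0.01954 × 392.14 g/mol = 7.664 g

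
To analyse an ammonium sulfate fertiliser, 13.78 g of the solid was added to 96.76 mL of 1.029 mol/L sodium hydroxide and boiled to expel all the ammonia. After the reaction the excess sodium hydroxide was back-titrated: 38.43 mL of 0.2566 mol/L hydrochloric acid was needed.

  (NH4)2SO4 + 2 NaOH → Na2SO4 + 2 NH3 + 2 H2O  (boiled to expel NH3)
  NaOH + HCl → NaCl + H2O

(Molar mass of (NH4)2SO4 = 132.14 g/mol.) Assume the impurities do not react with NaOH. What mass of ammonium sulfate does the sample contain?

n(NaOH) added = 0.09676 × 1.029 = 0.09957 mol
n(HCl) used in back-titration = 0.03843 × 0.2566 = 9.861 × 10^-3 mol
n(NaOH) left over = 9.861 × 10^-3 mol (1:1 ratio)
n(NaOH) consumed by analyte = 0.09957 − 9.861 × 10^-3 = 0.08970 mol
From the 1:2 ratio, n((NH4)2SO4) = 1/2 × 0.08970 = 0.04485 mol
mass of (NH4)2SO4 = 0.04485 × 132.14 = 5.927 g

5.927 g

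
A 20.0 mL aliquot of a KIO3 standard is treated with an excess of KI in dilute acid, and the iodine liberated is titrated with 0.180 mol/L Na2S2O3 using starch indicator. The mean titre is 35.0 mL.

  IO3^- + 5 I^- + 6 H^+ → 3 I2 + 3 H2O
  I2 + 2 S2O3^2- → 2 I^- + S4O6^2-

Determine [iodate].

0.0525 mol/L

n(S2O3^2-) = 0.0350 × 0.180 = 6.30 × 10^-3 mol
n(I2) = n(S2O3^2-)/2 = 3.15 × 10^-3 mol
From the 1:3 ratio, n(IO3^-) in the aliquot = 1/3 × 3.15 × 10^-3 = 1.05 × 10^-3 mol
[IO3^-] = 1.05 × 10^-3 / 0.0200 = 0.0525 mol/L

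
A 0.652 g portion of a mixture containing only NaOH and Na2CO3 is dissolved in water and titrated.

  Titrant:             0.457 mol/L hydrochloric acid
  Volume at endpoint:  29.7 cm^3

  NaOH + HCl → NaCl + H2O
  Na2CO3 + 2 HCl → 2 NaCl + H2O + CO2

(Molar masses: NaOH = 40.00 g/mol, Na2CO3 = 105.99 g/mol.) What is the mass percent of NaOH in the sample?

31.8 %

n(HCl) = 0.0297 × 0.457 = 0.0136 mol
Let x = n(NaOH), y = n(Na2CO3).
Titrant: 1x + 2y = 0.0136;  mass: 40.00x + 105.99y = 0.652
Solving, x = 5.18 × 10^-3 mol, y = 4.20 × 10^-3 mol
mass of NaOH = 5.18 × 10^-3 × 40.00 = 0.207 g
% NaOH = 0.207 / 0.652 × 100 = 31.8 %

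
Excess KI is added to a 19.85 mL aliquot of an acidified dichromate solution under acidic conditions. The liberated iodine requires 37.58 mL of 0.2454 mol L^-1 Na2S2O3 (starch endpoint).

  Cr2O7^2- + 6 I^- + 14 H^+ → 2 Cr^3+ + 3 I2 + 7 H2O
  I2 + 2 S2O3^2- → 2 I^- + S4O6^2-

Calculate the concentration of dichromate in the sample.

0.07743 mol/L

n(S2O3^2-) = 0.03758 × 0.2454 = 9.222 × 10^-3 mol
n(I2) = n(S2O3^2-)/2 = 4.611 × 10^-3 mol
From the 1:3 ratio, n(Cr2O7^2-) in the aliquot = 1/3 × 4.611 × 10^-3 = 1.537 × 10^-3 mol
[Cr2O7^2-] = 1.537 × 10^-3 / 0.01985 = 0.07743 mol/L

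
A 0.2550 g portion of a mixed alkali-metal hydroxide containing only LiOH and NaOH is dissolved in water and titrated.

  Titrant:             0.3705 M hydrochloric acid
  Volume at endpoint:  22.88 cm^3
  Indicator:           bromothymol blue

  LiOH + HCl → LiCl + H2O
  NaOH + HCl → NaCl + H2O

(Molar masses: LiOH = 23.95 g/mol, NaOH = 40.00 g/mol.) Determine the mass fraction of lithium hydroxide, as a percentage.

n(HCl) = 0.02288 × 0.3705 = 8.477 × 10^-3 mol
Let x = n(LiOH), y = n(NaOH).
Titrant: 1x + 1y = 8.477 × 10^-3;  mass: 23.95x + 40.00y = 0.2550
Solving, x = 5.239 × 10^-3 mol, y = 3.238 × 10^-3 mol
mass of LiOH = 5.239 × 10^-3 × 23.95 = 0.1255 g
% LiOH = 0.1255 / 0.2550 × 100 = 49.20 %

49.20 %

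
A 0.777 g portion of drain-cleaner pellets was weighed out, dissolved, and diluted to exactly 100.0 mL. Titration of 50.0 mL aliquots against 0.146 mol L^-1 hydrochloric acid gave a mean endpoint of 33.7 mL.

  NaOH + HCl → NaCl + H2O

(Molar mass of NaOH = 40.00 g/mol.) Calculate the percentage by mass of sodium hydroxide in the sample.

n(HCl) per titration = 0.0337 × 0.146 = 4.92 × 10^-3 mol
n(NaOH) in each aliquot = 4.92 × 10^-3 mol (1:1 ratio)
n(NaOH) in the whole flask = 4.92 × 10^-3 × 100.0/50.0 = 9.84 × 10^-3 mol
mass of NaOH = 9.84 × 10^-3 × 40.00 = 0.394 g
% NaOH = 0.394 / 0.777 × 100 = 50.7 %

50.7 %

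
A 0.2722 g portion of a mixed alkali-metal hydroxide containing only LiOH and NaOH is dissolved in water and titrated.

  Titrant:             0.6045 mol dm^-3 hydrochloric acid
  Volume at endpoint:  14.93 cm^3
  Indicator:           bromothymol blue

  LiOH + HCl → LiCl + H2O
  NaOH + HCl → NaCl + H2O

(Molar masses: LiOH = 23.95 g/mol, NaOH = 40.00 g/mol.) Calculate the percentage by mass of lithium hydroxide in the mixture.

n(HCl) = 0.01493 × 0.6045 = 9.025 × 10^-3 mol
Let x = n(LiOH), y = n(NaOH).
Titrant: 1x + 1y = 9.025 × 10^-3;  mass: 23.95x + 40.00y = 0.2722
Solving, x = 5.533 × 10^-3 mol, y = 3.492 × 10^-3 mol
mass of LiOH = 5.533 × 10^-3 × 23.95 = 0.1325 g
% LiOH = 0.1325 / 0.2722 × 100 = 48.68 %

48.68 %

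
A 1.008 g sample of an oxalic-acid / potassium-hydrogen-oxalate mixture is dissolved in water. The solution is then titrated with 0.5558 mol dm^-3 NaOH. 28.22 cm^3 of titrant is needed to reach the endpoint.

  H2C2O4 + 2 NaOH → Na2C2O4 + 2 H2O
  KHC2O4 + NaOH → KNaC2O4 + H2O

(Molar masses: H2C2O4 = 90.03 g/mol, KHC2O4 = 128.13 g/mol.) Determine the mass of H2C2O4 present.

0.5425 g

n(NaOH) = 0.02822 × 0.5558 = 0.01568 mol
Let x = n(H2C2O4), y = n(KHC2O4).
Titrant: 2x + 1y = 0.01568;  mass: 90.03x + 128.13y = 1.008
Solving, x = 6.026 × 10^-3 mol, y = 3.633 × 10^-3 mol
mass of H2C2O4 = 6.026 × 10^-3 × 90.03 = 0.5425 g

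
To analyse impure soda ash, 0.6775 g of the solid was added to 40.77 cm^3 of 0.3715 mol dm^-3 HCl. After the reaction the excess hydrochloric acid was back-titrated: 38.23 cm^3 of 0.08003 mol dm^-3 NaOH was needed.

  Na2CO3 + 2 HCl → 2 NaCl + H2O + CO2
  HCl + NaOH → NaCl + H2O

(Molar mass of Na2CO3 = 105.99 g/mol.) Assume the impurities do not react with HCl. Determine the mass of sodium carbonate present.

n(HCl) added = 0.04077 × 0.3715 = 0.01515 mol
n(NaOH) used in back-titration = 0.03823 × 0.08003 = 3.060 × 10^-3 mol
n(HCl) left over = 3.060 × 10^-3 mol (1:1 ratio)
n(HCl) consumed by analyte = 0.01515 − 3.060 × 10^-3 = 0.01209 mol
From the 1:2 ratio, n(Na2CO3) = 1/2 × 0.01209 = 6.043 × 10^-3 mol
mass of Na2CO3 = 6.043 × 10^-3 × 105.99 = 0.6405 g

0.6405 g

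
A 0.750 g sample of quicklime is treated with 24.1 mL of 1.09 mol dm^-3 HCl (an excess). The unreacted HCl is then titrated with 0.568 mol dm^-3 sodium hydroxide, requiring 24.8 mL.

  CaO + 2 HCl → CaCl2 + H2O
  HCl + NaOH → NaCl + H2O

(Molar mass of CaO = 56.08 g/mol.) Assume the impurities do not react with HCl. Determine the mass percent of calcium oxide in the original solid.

45.5 %

n(HCl) added = 0.0241 × 1.09 = 0.0263 mol
n(NaOH) used in back-titration = 0.0248 × 0.568 = 0.0141 mol
n(HCl) left over = 0.0141 mol (1:1 ratio)
n(HCl) consumed by analyte = 0.0263 − 0.0141 = 0.0122 mol
From the 1:2 ratio, n(CaO) = 1/2 × 0.0122 = 6.09 × 10^-3 mol
mass of CaO = 6.09 × 10^-3 × 56.08 = 0.342 g
% CaO = 0.342 / 0.750 × 100 = 45.5 %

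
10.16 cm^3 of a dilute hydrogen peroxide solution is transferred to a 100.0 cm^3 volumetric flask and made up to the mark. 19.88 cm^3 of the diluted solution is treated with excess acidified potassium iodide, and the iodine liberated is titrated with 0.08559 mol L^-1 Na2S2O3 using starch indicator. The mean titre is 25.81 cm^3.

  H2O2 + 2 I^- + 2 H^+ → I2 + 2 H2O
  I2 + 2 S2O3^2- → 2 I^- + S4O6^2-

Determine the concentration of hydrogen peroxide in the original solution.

0.5469 mol/L

n(S2O3^2-) = 0.02581 × 0.08559 = 2.209 × 10^-3 mol
n(I2) = n(S2O3^2-)/2 = 1.105 × 10^-3 mol
n(H2O2) in the aliquot = 1.105 × 10^-3 mol (1:1 ratio)
[H2O2]_dilute = 1.105 × 10^-3 / 0.01988 = 0.05556 mol/L
[H2O2]_original = 0.05556 × 100.0/10.16 = 0.5469 mol/L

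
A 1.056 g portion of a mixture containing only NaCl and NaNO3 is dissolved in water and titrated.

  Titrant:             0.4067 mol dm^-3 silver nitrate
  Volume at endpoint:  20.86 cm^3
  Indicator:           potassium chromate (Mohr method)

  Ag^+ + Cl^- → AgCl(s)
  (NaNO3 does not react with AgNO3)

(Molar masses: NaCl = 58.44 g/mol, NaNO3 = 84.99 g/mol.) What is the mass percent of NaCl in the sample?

n(AgNO3) = 0.02086 × 0.4067 = 8.484 × 10^-3 mol
Let x = n(NaCl), y = n(NaNO3).
Titrant: 1x = 8.484 × 10^-3;  mass: 58.44x + 84.99y = 1.056
Solving, x = 8.484 × 10^-3 mol, y = 6.591 × 10^-3 mol
mass of NaCl = 8.484 × 10^-3 × 58.44 = 0.4958 g
% NaCl = 0.4958 / 1.056 × 100 = 46.95 %

46.95 %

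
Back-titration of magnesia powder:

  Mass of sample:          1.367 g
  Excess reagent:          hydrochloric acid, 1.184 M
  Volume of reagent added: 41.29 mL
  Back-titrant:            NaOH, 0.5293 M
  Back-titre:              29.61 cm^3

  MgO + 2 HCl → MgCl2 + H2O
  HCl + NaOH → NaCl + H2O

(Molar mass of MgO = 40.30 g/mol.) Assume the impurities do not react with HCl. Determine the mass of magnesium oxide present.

n(HCl) added = 0.04129 × 1.184 = 0.04889 mol
n(NaOH) used in back-titration = 0.02961 × 0.5293 = 0.01567 mol
n(HCl) left over = 0.01567 mol (1:1 ratio)
n(HCl) consumed by analyte = 0.04889 − 0.01567 = 0.03321 mol
From the 1:2 ratio, n(MgO) = 1/2 × 0.03321 = 0.01661 mol
mass of MgO = 0.01661 × 40.30 = 0.6693 g

0.6693 g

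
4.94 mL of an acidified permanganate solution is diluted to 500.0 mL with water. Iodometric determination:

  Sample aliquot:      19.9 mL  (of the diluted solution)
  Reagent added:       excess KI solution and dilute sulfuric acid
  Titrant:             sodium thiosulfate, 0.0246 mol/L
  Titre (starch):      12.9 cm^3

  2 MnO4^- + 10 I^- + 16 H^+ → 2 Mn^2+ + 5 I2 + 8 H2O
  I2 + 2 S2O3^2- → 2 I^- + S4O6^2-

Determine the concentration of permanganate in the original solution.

n(S2O3^2-) = 0.0129 × 0.0246 = 3.17 × 10^-4 mol
n(I2) = n(S2O3^2-)/2 = 1.59 × 10^-4 mol
From the 2:5 ratio, n(MnO4^-) in the aliquot = 2/5 × 1.59 × 10^-4 = 6.35 × 10^-5 mol
[MnO4^-]_dilute = 6.35 × 10^-5 / 0.0199 = 0.00319 mol/L
[MnO4^-]_original = 0.00319 × 500.0/4.94 = 0.323 mol/L

0.323 mol/L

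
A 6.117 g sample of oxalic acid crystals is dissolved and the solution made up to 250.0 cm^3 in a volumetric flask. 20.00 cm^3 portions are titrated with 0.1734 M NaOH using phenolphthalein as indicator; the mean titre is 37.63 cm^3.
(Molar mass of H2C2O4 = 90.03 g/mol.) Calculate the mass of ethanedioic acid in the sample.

H2C2O4 + 2 NaOH → Na2C2O4 + 2 H2O
n(NaOH) per titration = 0.03763 × 0.1734 = 6.525 × 10^-3 mol
From the 1:2 ratio, n(H2C2O4) in each aliquot = 1/2 × 6.525 × 10^-3 = 3.263 × 10^-3 mol
n(H2C2O4) in the whole flask = 3.263 × 10^-3 × 250.0/20.00 = 0.04078 mol
mass of H2C2O4 = 0.04078 × 90.03 = 3.672 g

3.672 g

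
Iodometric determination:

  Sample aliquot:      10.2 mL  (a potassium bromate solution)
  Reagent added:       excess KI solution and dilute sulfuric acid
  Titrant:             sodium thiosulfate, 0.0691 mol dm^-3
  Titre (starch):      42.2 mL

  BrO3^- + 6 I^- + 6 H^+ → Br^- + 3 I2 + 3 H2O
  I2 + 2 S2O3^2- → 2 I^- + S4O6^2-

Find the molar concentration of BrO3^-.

0.0476 mol/L

n(S2O3^2-) = 0.0422 × 0.0691 = 2.92 × 10^-3 mol
n(I2) = n(S2O3^2-)/2 = 1.46 × 10^-3 mol
From the 1:3 ratio, n(BrO3^-) in the aliquot = 1/3 × 1.46 × 10^-3 = 4.86 × 10^-4 mol
[BrO3^-] = 4.86 × 10^-4 / 0.0102 = 0.0476 mol/L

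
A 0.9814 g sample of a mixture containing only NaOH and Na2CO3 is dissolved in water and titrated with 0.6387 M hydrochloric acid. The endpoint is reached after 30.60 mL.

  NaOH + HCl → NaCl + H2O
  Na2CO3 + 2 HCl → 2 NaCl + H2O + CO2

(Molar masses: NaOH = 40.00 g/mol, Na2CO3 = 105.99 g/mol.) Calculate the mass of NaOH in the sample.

n(HCl) = 0.03060 × 0.6387 = 0.01954 mol
Let x = n(NaOH), y = n(Na2CO3).
Titrant: 1x + 2y = 0.01954;  mass: 40.00x + 105.99y = 0.9814
Solving, x = 4.182 × 10^-3 mol, y = 7.681 × 10^-3 mol
mass of NaOH = 4.182 × 10^-3 × 40.00 = 0.1673 g

0.1673 g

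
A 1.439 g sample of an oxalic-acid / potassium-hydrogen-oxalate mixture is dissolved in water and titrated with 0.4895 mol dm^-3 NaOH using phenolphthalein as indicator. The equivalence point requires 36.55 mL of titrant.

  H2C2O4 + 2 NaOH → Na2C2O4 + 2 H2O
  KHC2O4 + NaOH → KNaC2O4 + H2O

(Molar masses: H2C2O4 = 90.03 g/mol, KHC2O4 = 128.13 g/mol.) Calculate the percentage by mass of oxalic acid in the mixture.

32.12 %

n(NaOH) = 0.03655 × 0.4895 = 0.01789 mol
Let x = n(H2C2O4), y = n(KHC2O4).
Titrant: 2x + 1y = 0.01789;  mass: 90.03x + 128.13y = 1.439
Solving, x = 5.134 × 10^-3 mol, y = 7.623 × 10^-3 mol
mass of H2C2O4 = 5.134 × 10^-3 × 90.03 = 0.4622 g
% H2C2O4 = 0.4622 / 1.439 × 100 = 32.12 %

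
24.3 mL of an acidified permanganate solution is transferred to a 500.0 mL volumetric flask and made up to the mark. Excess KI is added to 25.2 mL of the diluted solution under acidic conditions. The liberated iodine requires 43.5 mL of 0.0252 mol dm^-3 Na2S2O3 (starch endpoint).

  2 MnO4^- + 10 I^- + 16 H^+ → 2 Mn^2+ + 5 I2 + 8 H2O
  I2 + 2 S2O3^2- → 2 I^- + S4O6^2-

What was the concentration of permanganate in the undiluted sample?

0.179 mol/L

n(S2O3^2-) = 0.0435 × 0.0252 = 1.10 × 10^-3 mol
n(I2) = n(S2O3^2-)/2 = 5.48 × 10^-4 mol
From the 2:5 ratio, n(MnO4^-) in the aliquot = 2/5 × 5.48 × 10^-4 = 2.19 × 10^-4 mol
[MnO4^-]_dilute = 2.19 × 10^-4 / 0.0252 = 0.00870 mol/L
[MnO4^-]_original = 0.00870 × 500.0/24.3 = 0.179 mol/L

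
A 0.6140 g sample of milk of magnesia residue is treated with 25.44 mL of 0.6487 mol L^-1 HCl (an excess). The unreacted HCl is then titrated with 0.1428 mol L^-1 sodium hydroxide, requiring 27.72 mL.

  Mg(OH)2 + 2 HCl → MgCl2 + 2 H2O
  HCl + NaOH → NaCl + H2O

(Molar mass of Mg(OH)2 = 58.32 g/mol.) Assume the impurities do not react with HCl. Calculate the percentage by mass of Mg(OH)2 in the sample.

59.58 %

n(HCl) added = 0.02544 × 0.6487 = 0.01650 mol
n(NaOH) used in back-titration = 0.02772 × 0.1428 = 3.958 × 10^-3 mol
n(HCl) left over = 3.958 × 10^-3 mol (1:1 ratio)
n(HCl) consumed by analyte = 0.01650 − 3.958 × 10^-3 = 0.01254 mol
From the 1:2 ratio, n(Mg(OH)2) = 1/2 × 0.01254 = 6.272 × 10^-3 mol
mass of Mg(OH)2 = 6.272 × 10^-3 × 58.32 = 0.3658 g
% Mg(OH)2 = 0.3658 / 0.6140 × 100 = 59.58 %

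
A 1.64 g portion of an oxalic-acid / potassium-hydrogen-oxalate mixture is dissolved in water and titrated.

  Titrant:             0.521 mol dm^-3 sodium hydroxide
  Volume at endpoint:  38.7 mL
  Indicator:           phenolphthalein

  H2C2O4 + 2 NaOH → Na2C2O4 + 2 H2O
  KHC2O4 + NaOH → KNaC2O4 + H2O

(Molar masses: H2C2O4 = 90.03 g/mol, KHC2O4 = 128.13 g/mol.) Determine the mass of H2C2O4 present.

0.511 g

n(NaOH) = 0.0387 × 0.521 = 0.0202 mol
Let x = n(H2C2O4), y = n(KHC2O4).
Titrant: 2x + 1y = 0.0202;  mass: 90.03x + 128.13y = 1.64
Solving, x = 5.68 × 10^-3 mol, y = 8.81 × 10^-3 mol
mass of H2C2O4 = 5.68 × 10^-3 × 90.03 = 0.511 g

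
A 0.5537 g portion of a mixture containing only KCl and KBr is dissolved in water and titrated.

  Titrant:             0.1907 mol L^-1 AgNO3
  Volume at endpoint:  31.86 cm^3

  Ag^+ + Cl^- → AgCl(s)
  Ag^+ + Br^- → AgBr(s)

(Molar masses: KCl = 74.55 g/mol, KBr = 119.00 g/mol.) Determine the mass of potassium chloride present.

n(AgNO3) = 0.03186 × 0.1907 = 6.076 × 10^-3 mol
Let x = n(KCl), y = n(KBr).
Titrant: 1x + 1y = 6.076 × 10^-3;  mass: 74.55x + 119.00y = 0.5537
Solving, x = 3.809 × 10^-3 mol, y = 2.267 × 10^-3 mol
mass of KCl = 3.809 × 10^-3 × 74.55 = 0.2840 g

0.2840 g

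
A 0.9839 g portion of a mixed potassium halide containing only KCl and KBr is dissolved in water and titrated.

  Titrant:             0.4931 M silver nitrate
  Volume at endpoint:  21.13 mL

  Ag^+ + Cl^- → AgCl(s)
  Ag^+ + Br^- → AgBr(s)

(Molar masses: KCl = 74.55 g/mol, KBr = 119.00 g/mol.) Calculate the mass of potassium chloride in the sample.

n(AgNO3) = 0.02113 × 0.4931 = 0.01042 mol
Let x = n(KCl), y = n(KBr).
Titrant: 1x + 1y = 0.01042;  mass: 74.55x + 119.00y = 0.9839
Solving, x = 5.759 × 10^-3 mol, y = 4.660 × 10^-3 mol
mass of KCl = 5.759 × 10^-3 × 74.55 = 0.4293 g

0.4293 g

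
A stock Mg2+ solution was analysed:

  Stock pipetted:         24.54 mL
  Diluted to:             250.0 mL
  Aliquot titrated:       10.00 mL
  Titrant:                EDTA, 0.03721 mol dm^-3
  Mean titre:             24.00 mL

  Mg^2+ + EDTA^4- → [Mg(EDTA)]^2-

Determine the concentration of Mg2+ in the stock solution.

0.9098 mol/L

n(EDTA) = 0.02400 × 0.03721 = 8.930 × 10^-4 mol
n(Mg2+) in the aliquot = 8.930 × 10^-4 mol (1:1 ratio)
[Mg2+]_dilute = 8.930 × 10^-4 / 0.01000 = 0.08930 mol/L
Dilution factor = 250.0 / 24.54 = 10.19
[Mg2+]_stock = 0.08930 × 10.19 = 0.9098 mol/L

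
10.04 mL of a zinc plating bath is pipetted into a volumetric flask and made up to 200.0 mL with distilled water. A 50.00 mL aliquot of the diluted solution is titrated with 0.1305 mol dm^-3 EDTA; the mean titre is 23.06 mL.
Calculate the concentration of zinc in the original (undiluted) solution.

Zn^2+ + EDTA^4- → [Zn(EDTA)]^2-
n(EDTA) = 0.02306 × 0.1305 = 3.009 × 10^-3 mol
n(Zn2+) in the aliquot = 3.009 × 10^-3 mol (1:1 ratio)
[Zn2+]_dilute = 3.009 × 10^-3 / 0.05000 = 0.06019 mol/L
Dilution factor = 200.0 / 10.04 = 19.92
[Zn2+]_stock = 0.06019 × 19.92 = 1.199 mol/L

1.199 mol/L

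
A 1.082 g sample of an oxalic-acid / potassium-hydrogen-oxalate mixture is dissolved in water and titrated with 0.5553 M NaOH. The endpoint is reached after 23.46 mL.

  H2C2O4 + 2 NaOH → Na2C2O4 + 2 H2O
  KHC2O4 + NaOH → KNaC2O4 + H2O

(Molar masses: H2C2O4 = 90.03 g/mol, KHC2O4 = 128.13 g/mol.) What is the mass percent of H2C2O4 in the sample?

29.39 %

n(NaOH) = 0.02346 × 0.5553 = 0.01303 mol
Let x = n(H2C2O4), y = n(KHC2O4).
Titrant: 2x + 1y = 0.01303;  mass: 90.03x + 128.13y = 1.082
Solving, x = 3.532 × 10^-3 mol, y = 5.963 × 10^-3 mol
mass of H2C2O4 = 3.532 × 10^-3 × 90.03 = 0.3180 g
% H2C2O4 = 0.3180 / 1.082 × 100 = 29.39 %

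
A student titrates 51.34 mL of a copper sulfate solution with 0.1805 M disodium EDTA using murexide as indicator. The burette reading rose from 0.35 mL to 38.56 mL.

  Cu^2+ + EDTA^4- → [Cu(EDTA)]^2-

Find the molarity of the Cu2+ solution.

0.1343 M

n(EDTA) = 0.03821 L × 0.1805 mol/L = 6.897 × 10^-3 mol
n(Cu2+) = 6.897 × 10^-3 mol (1:1 mole ratio)
[Cu2+] = 6.897 × 10^-3 mol / 0.05134 L = 0.1343 mol/L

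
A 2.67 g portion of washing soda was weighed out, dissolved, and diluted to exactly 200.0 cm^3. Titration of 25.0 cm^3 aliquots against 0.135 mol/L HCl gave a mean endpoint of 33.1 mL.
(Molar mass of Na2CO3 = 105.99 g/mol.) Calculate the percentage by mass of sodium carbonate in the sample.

71.0 %

Na2CO3 + 2 HCl → 2 NaCl + H2O + CO2
n(HCl) per titration = 0.0331 × 0.135 = 4.47 × 10^-3 mol
From the 1:2 ratio, n(Na2CO3) in each aliquot = 1/2 × 4.47 × 10^-3 = 2.23 × 10^-3 mol
n(Na2CO3) in the whole flask = 2.23 × 10^-3 × 200.0/25.0 = 0.0179 mol
mass of Na2CO3 = 0.0179 × 105.99 = 1.89 g
% Na2CO3 = 1.89 / 2.67 × 100 = 71.0 %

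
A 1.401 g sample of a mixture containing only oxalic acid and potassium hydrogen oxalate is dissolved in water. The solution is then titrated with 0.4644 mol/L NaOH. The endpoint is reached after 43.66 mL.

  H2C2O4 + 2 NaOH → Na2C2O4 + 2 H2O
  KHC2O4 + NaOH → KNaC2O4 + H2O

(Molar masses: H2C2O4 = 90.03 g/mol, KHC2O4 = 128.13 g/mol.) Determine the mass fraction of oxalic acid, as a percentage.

n(NaOH) = 0.04366 × 0.4644 = 0.02028 mol
Let x = n(H2C2O4), y = n(KHC2O4).
Titrant: 2x + 1y = 0.02028;  mass: 90.03x + 128.13y = 1.401
Solving, x = 7.200 × 10^-3 mol, y = 5.875 × 10^-3 mol
mass of H2C2O4 = 7.200 × 10^-3 × 90.03 = 0.6483 g
% H2C2O4 = 0.6483 / 1.401 × 100 = 46.27 %

46.27 %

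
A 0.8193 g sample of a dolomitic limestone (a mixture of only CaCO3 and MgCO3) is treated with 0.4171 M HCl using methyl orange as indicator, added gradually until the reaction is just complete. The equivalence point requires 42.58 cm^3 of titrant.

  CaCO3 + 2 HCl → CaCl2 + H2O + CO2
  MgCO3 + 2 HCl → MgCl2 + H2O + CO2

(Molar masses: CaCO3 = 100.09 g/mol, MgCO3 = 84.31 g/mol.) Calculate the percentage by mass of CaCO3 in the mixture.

54.67 %

n(HCl) = 0.04258 × 0.4171 = 0.01776 mol
Let x = n(CaCO3), y = n(MgCO3).
Titrant: 2x + 2y = 0.01776;  mass: 100.09x + 84.31y = 0.8193
Solving, x = 4.475 × 10^-3 mol, y = 4.405 × 10^-3 mol
mass of CaCO3 = 4.475 × 10^-3 × 100.09 = 0.4479 g
% CaCO3 = 0.4479 / 0.8193 × 100 = 54.67 %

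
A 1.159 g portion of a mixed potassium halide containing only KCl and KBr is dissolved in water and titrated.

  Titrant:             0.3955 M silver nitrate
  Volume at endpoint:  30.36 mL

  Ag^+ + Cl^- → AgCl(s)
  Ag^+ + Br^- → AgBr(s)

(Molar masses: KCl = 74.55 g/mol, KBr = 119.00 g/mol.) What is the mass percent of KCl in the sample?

39.05 %

n(AgNO3) = 0.03036 × 0.3955 = 0.01201 mol
Let x = n(KCl), y = n(KBr).
Titrant: 1x + 1y = 0.01201;  mass: 74.55x + 119.00y = 1.159
Solving, x = 6.072 × 10^-3 mol, y = 5.936 × 10^-3 mol
mass of KCl = 6.072 × 10^-3 × 74.55 = 0.4526 g
% KCl = 0.4526 / 1.159 × 100 = 39.05 %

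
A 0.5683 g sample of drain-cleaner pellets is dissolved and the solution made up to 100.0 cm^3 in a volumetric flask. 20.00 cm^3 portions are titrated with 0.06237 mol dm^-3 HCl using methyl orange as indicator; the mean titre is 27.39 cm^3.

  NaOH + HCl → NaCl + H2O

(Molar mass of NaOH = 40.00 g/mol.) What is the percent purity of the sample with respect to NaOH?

n(HCl) per titration = 0.02739 × 0.06237 = 1.708 × 10^-3 mol
n(NaOH) in each aliquot = 1.708 × 10^-3 mol (1:1 ratio)
n(NaOH) in the whole flask = 1.708 × 10^-3 × 100.0/20.00 = 8.542 × 10^-3 mol
mass of NaOH = 8.542 × 10^-3 × 40.00 = 0.3417 g
% NaOH = 0.3417 / 0.5683 × 100 = 60.12 %

60.12 %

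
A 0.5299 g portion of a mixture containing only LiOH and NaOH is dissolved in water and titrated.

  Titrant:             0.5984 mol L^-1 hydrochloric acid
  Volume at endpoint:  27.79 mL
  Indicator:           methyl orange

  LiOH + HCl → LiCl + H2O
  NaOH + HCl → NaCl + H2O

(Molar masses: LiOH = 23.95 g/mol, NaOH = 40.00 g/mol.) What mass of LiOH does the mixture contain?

n(HCl) = 0.02779 × 0.5984 = 0.01663 mol
Let x = n(LiOH), y = n(NaOH).
Titrant: 1x + 1y = 0.01663;  mass: 23.95x + 40.00y = 0.5299
Solving, x = 8.429 × 10^-3 mol, y = 8.201 × 10^-3 mol
mass of LiOH = 8.429 × 10^-3 × 23.95 = 0.2019 g

0.2019 g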